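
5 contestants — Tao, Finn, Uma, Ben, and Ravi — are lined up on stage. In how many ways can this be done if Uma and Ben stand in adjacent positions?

Place the 3 others and the Uma-Ben pair as 4 objects in a line; the pair has 2 internal arrangements.
That gives 2 × 4! = 2 × 24 = 48.

48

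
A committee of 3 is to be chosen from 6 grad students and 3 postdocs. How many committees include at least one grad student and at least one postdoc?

Unrestricted: C(9,3) = 84 ways to pick any 3 of the 9.
Selections missing a whole group: no grad students → C(3,3) = 1; no postdocs → C(6,3) = 20.
Both groups omitted at once is impossible, so 84 − 21 = 63.

63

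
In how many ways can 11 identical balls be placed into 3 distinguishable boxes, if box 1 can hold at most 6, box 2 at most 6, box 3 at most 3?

14

Without the upper bounds there are C(13,2) = 78 ways to split 11 among 3 boxes.
Subtract solutions that violate a single cap (substitute x_i' = x_i − (cap_i+1)): x_1 ≥ 7 gives C(6,2) = 15; x_2 ≥ 7 gives C(6,2) = 15; x_3 ≥ 4 gives C(9,2) = 36. Together 66.
Add back pairs where two caps are both exceeded: 0 + 1 + 1 = 2.
By inclusion–exclusion the count is 78 − 66 + 2 = 14.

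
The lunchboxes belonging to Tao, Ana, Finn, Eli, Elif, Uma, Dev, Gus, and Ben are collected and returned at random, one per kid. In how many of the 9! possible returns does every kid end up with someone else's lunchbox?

133496

Let Aᵢ be the assignments in which kid i gets their own lunchbox. We want the size of the complement of A₁∪…∪A_9.
By inclusion–exclusion this is Σ_{j=0}^{9} (−1)^j C(9,j)·(9−j)!.
Computing: 362880 − 362880 + 181440 − 60480 + 15120 − 3024 + 504 − 72 + 9 − 1 = 133496.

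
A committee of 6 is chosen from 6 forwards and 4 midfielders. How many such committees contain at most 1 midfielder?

25

Split by how many midfielders are chosen (0 through 1).
Sum: C(4,0)·C(6,6) + C(4,1)·C(6,5) = 1 + 24 = 25.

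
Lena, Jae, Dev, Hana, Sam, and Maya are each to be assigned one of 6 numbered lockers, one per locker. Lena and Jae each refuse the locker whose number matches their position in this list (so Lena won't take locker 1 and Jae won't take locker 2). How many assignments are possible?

Let Aᵢ (for i ∈ {1, 2}) be the placements that put person i in their forbidden locker. Any j of these fix j positions, leaving (6−j)! ways to fill the rest, and there are C(2,j) ways to pick which j.
By inclusion–exclusion, the number of valid placements is Σ_{j=0}^{2} (−1)^j C(2,j)·(6−j)!.
Computing: 720 − 240 + 24 = 504.

504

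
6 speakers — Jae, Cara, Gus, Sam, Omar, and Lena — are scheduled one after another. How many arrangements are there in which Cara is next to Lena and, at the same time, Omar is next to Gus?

Treat {Cara,Lena} as one block (2 orders) and {Omar,Gus} as another (2 orders).
That leaves 4 units to arrange: 2 × 2 × 4! = 4 × 24 = 96.

96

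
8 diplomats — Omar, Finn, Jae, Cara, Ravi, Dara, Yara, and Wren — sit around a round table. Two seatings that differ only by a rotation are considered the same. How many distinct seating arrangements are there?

5040

Seat Omar anywhere (absorbing the rotational symmetry), then permute the other 7: (7)! = 5040.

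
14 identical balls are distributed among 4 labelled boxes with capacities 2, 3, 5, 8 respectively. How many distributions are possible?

30

By stars and bars, unrestricted non-negative solutions to x_1+…+x_4 = 14 number C(14+3,3) = 680.
Subtract solutions that violate a single cap (substitute x_i' = x_i − (cap_i+1)): x_1 ≥ 3 gives C(14,3) = 364; x_2 ≥ 4 gives C(13,3) = 286; x_3 ≥ 6 gives C(11,3) = 165; x_4 ≥ 9 gives C(8,3) = 56. Together 871.
Add back pairs where two caps are both exceeded: 120 + 56 + 10 + 35 + 4 + 0 = 225.
Subtract triples: 4 + 0 + 0 + 0 = 4.
By inclusion–exclusion the count is 680 − 871 + 225 − 4 = 30.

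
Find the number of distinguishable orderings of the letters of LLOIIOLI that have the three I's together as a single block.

Treat the 3 copies of I as a single block. The multiset to arrange is then {III, L, L, L, O, O}, 6 items in all.
That gives (6)!/(3!·2!) = 60 arrangements.

60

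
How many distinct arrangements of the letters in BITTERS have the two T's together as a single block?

Treat the 2 copies of T as a single block. The multiset to arrange is then {TT, B, E, I, R, S}, 6 items in all.
All 6 items are distinct, so there are (6)! = 720 arrangements.

720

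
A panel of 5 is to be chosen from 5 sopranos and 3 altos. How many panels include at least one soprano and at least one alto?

Total 5-person selections from all 8: C(8,5) = 56.
Selections missing a whole group: no sopranos → C(3,5) = 0; no altos → C(5,5) = 1.
Both groups omitted at once is impossible, so 56 − 1 = 55.

55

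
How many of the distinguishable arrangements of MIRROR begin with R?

With the first slot taken by R, it remains to arrange the other 5 letters (MIROR).
Those 5 letters have R appearing twice, giving (5)!/(2!) = 60.

60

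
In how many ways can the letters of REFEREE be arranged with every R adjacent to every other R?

30

Treat the 2 copies of R as a single block. The multiset to arrange is then {RR, E, E, E, E, F}, 6 items in all.
That gives (6)!/(4!) = 30 arrangements.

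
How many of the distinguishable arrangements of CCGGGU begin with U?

10

With the first slot taken by U, it remains to arrange the other 5 letters (CCGGG).
Those 5 letters have C appearing twice and G appearing 3 times, giving (5)!/(3!·2!) = 10.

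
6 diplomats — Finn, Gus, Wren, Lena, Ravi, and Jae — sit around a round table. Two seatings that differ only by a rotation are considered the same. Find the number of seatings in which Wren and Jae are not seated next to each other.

72

All circular seatings of 6 people number (5)! = 120.
Those with Wren next to Jae: fuse the pair into one unit and seat 5 units around a circle — 2·(4)! = 48.
Subtracting, 120 − 48 = 72.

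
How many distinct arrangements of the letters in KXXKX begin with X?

Fix X in the first position and arrange the remaining 4 letters.
Those 4 letters have K appearing twice and X appearing twice, giving (4)!/(2!·2!) = 6.

6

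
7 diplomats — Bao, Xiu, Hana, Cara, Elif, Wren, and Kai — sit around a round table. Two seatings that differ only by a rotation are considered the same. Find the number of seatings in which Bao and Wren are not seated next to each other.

480

All circular seatings of 7 people number (6)! = 720.
Those with Bao next to Wren: fuse the pair into one unit and seat 6 units around a circle — 2·(5)! = 240.
Subtracting, 720 − 240 = 480.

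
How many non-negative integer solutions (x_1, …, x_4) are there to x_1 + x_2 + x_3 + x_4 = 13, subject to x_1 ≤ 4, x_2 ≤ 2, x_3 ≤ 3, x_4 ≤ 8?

30

By stars and bars, unrestricted non-negative solutions to x_1+…+x_4 = 13 number C(13+3,3) = 560.
Subtract solutions that violate a single cap (substitute x_i' = x_i − (cap_i+1)): x_1 ≥ 5 gives C(11,3) = 165; x_2 ≥ 3 gives C(13,3) = 286; x_3 ≥ 4 gives C(12,3) = 220; x_4 ≥ 9 gives C(7,3) = 35. Together 706.
Add back pairs where two caps are both exceeded: 56 + 35 + 0 + 84 + 4 + 1 = 180.
Subtract triples: 4 + 0 + 0 + 0 = 4.
By inclusion–exclusion the count is 560 − 706 + 180 − 4 = 30.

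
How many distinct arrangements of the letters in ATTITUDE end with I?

Fix I in the last position and arrange the remaining 7 letters.
Those 7 letters have T appearing 3 times, giving (7)!/(3!) = 840.

840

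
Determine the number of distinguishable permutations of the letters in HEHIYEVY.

Letter multiplicities in HEHIYEVY: E×2, H×2, I×1, V×1, Y×2.
The number of distinct arrangements is 8!/(2!·2!·2!) = 40320/8 = 5040.

5040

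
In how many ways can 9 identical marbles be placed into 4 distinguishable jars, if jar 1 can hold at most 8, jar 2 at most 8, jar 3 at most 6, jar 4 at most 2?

124

Ignoring the caps, the number of non-negative solutions to x_1+…+x_4 = 9 is C(12,3) = 220.
Subtract solutions that violate a single cap (substitute x_i' = x_i − (cap_i+1)): x_1 ≥ 9 gives C(3,3) = 1; x_2 ≥ 9 gives C(3,3) = 1; x_3 ≥ 7 gives C(5,3) = 10; x_4 ≥ 3 gives C(9,3) = 84. Together 96.
No two caps can be exceeded simultaneously, so the pair terms are all 0.
By inclusion–exclusion the count is 220 − 96 + 0 = 124.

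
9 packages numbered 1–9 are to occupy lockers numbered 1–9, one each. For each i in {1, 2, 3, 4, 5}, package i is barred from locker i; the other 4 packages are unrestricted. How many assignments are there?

205056

Let Aᵢ (for 1 ≤ i ≤ 5) be the placements that put package i in its forbidden locker. Any j of these fix j positions, leaving (9−j)! ways to fill the rest, and there are C(5,j) ways to pick which j.
By inclusion–exclusion, the number of valid placements is Σ_{j=0}^{5} (−1)^j C(5,j)·(9−j)!.
Computing: 362880 − 201600 + 50400 − 7200 + 600 − 24 = 205056.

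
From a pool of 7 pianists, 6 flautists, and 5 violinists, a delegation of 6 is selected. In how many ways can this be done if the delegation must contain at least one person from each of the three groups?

With no constraint there are C(18,6) = 18564 possible selections.
Subtract selections that omit an entire group: no pianists → C(11,6) = 462; no flautists → C(12,6) = 924; no violinists → C(13,6) = 1716.
Add back selections omitting two groups (i.e. drawn from a single group): C(7,6) + C(6,6) + C(5,6) = 8.
By inclusion–exclusion: 18564 − 3102 + 8 = 15470.

15470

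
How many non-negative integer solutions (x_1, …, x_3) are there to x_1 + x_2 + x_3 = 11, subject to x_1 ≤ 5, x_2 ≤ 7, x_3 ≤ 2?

By stars and bars, unrestricted non-negative solutions to x_1+…+x_3 = 11 number C(11+2,2) = 78.
Subtract solutions that violate a single cap (substitute x_i' = x_i − (cap_i+1)): x_1 ≥ 6 gives C(7,2) = 21; x_2 ≥ 8 gives C(5,2) = 10; x_3 ≥ 3 gives C(10,2) = 45. Together 76.
Add back pairs where two caps are both exceeded: 0 + 6 + 1 = 7.
By inclusion–exclusion the count is 78 − 76 + 7 = 9.

9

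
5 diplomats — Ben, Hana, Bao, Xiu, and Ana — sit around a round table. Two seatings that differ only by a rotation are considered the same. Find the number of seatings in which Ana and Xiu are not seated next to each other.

12

Without the restriction there are (4)! = 24 seatings.
Seatings with Ana beside Xiu: treat them as a block with 2 internal orders, giving 2 × (3)! = 12.
Subtracting, 24 − 12 = 12.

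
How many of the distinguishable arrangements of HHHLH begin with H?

4

With the first slot taken by H, it remains to arrange the other 4 letters (HHLH).
Those 4 letters have H appearing 3 times, giving (4)!/(3!) = 4.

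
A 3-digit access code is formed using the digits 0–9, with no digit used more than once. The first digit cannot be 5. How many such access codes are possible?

The first digit has 10−1 = 9 choices (anything except 5).
The remaining 2 digits are filled from the other 9 symbols without repetition: 9 × 8 = 72.
Total: 9 × 72 = 648.

648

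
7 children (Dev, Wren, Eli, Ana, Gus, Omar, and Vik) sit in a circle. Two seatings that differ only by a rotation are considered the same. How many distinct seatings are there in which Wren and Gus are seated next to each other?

Treat {Wren, Gus} as one unit (2 internal orders) and seat the resulting 6 units around the table: (5)! circular arrangements.
So 2 × (5)! = 2 × 120 = 240.

240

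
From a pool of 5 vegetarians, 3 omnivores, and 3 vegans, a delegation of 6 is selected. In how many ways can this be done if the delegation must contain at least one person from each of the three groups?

With no constraint there are C(11,6) = 462 possible selections.
Subtract selections that omit an entire group: no vegetarians → C(6,6) = 1; no omnivores → C(8,6) = 28; no vegans → C(8,6) = 28.
Add back selections omitting two groups (i.e. drawn from a single group): C(5,6) + C(3,6) + C(3,6) = 0.
By inclusion–exclusion: 462 − 57 + 0 = 405.

405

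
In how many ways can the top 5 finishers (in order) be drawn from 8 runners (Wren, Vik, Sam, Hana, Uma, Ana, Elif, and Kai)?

This is an ordered selection of 5 from 8: P(8,5).
That gives 8 × 7 × 6 × 5 × 4 = 6720.

6720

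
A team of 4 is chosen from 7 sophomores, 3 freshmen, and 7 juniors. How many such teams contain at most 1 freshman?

Split by how many freshmen are chosen (0 through 1).
Sum: C(3,0)·C(14,4) + C(3,1)·C(14,3) = 1001 + 1092 = 2093.

2093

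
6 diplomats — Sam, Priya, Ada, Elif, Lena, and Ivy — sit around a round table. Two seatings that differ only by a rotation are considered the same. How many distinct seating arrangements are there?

120

Fix one person's seat to break rotational symmetry; the remaining 5 people can be arranged in (5)! = 120 ways.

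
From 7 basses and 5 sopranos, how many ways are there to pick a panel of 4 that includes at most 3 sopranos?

Split by how many sopranos are chosen (0 through 3).
Sum: C(5,0)·C(7,4) + C(5,1)·C(7,3) + C(5,2)·C(7,2) + C(5,3)·C(7,1) = 35 + 175 + 210 + 70 = 490.

490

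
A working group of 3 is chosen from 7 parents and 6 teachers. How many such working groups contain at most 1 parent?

Split by how many parents are chosen (0 through 1).
Sum: C(7,0)·C(6,3) + C(7,1)·C(6,2) = 20 + 105 = 125.

125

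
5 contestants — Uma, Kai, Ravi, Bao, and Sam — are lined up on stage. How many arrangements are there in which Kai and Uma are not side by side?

72

Of the 5! = 120 arrangements, those with Kai and Uma adjacent number 2 × 4! = 48 (treat the pair as a block with 2 internal orders).
So 120 − 48 = 72 arrangements keep them apart.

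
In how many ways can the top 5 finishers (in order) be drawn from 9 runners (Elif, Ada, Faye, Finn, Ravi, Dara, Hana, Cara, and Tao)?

15120

There are 9 choices for 1st place, 8 for 2nd, and so on down to 5 for position 5.
That gives 9 × 8 × 7 × 6 × 5 = 15120.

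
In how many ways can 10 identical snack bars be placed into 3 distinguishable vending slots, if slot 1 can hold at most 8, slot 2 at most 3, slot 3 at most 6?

Ignoring the caps, the number of non-negative solutions to x_1+…+x_3 = 10 is C(12,2) = 66.
Subtract solutions that violate a single cap (substitute x_i' = x_i − (cap_i+1)): x_1 ≥ 9 gives C(3,2) = 3; x_2 ≥ 4 gives C(8,2) = 28; x_3 ≥ 7 gives C(5,2) = 10. Together 41.
No two caps can be exceeded simultaneously, so the pair terms are all 0.
By inclusion–exclusion the count is 66 − 41 + 0 = 25.

25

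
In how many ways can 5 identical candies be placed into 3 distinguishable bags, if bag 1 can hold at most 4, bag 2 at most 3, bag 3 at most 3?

By stars and bars, unrestricted non-negative solutions to x_1+…+x_3 = 5 number C(5+2,2) = 21.
Subtract solutions that violate a single cap (substitute x_i' = x_i − (cap_i+1)): x_1 ≥ 5 gives C(2,2) = 1; x_2 ≥ 4 gives C(3,2) = 3; x_3 ≥ 4 gives C(3,2) = 3. Together 7.
No two caps can be exceeded simultaneously, so the pair terms are all 0.
By inclusion–exclusion the count is 21 − 7 + 0 = 14.

14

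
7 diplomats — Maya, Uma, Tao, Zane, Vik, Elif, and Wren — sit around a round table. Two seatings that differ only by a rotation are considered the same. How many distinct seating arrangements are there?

Fix one person's seat to break rotational symmetry; the remaining 6 people can be arranged in (6)! = 720 ways.

720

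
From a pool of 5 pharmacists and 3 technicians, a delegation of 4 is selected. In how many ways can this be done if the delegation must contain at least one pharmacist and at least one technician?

65

With no constraint there are C(8,4) = 70 possible selections.
Selections missing a whole group: no pharmacists → C(3,4) = 0; no technicians → C(5,4) = 5.
Both groups omitted at once is impossible, so 70 − 5 = 65.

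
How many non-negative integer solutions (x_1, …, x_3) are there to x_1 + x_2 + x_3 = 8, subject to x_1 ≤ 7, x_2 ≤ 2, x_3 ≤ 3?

11

Without the upper bounds there are C(10,2) = 45 ways to split 8 among 3 variables.
Subtract solutions that violate a single cap (substitute x_i' = x_i − (cap_i+1)): x_1 ≥ 8 gives C(2,2) = 1; x_2 ≥ 3 gives C(7,2) = 21; x_3 ≥ 4 gives C(6,2) = 15. Together 37.
Add back pairs where two caps are both exceeded: 0 + 0 + 3 = 3.
By inclusion–exclusion the count is 45 − 37 + 3 = 11.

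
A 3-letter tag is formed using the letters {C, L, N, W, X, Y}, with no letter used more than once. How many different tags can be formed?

This is a permutation of 3 out of 6: P(6,3) = 6!/3!.
That product is 6 × 5 × 4 = 120.

120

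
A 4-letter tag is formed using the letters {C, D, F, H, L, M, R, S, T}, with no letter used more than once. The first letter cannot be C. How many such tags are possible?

The first letter has 9−1 = 8 choices (anything except C).
The remaining 3 letters are filled from the other 8 symbols without repetition: 8 × 7 × 6 = 336.
Total: 8 × 336 = 2688.

2688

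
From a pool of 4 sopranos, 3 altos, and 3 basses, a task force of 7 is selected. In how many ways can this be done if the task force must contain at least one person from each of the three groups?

With no constraint there are C(10,7) = 120 possible selections.
Subtract selections that omit an entire group: no sopranos → C(6,7) = 0; no altos → C(7,7) = 1; no basses → C(7,7) = 1.
Add back selections omitting two groups (i.e. drawn from a single group): C(4,7) + C(3,7) + C(3,7) = 0.
By inclusion–exclusion: 120 − 2 + 0 = 118.

118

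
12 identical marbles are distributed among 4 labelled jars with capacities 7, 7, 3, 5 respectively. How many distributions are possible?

148

By stars and bars, unrestricted non-negative solutions to x_1+…+x_4 = 12 number C(12+3,3) = 455.
Subtract solutions that violate a single cap (substitute x_i' = x_i − (cap_i+1)): x_1 ≥ 8 gives C(7,3) = 35; x_2 ≥ 8 gives C(7,3) = 35; x_3 ≥ 4 gives C(11,3) = 165; x_4 ≥ 6 gives C(9,3) = 84. Together 319.
Add back pairs where two caps are both exceeded: 0 + 1 + 0 + 1 + 0 + 10 = 12.
By inclusion–exclusion the count is 455 − 319 + 12 = 148.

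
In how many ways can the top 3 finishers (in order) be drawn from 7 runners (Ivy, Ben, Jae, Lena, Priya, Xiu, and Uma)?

There are 7 choices for 1st place, 6 for 2nd, and 5 for 3rd.
That gives 7 × 6 × 5 = 210.

210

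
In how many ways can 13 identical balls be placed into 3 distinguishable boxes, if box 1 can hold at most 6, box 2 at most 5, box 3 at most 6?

15

Ignoring the caps, the number of non-negative solutions to x_1+…+x_3 = 13 is C(15,2) = 105.
Subtract solutions that violate a single cap (substitute x_i' = x_i − (cap_i+1)): x_1 ≥ 7 gives C(8,2) = 28; x_2 ≥ 6 gives C(9,2) = 36; x_3 ≥ 7 gives C(8,2) = 28. Together 92.
Add back pairs where two caps are both exceeded: 1 + 0 + 1 = 2.
By inclusion–exclusion the count is 105 − 92 + 2 = 15.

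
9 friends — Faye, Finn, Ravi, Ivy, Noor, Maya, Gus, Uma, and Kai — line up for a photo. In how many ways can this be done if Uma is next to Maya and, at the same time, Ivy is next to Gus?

Treat {Uma,Maya} as one block (2 orders) and {Ivy,Gus} as another (2 orders).
That leaves 7 units to arrange: 2 × 2 × 7! = 4 × 5040 = 20160.

20160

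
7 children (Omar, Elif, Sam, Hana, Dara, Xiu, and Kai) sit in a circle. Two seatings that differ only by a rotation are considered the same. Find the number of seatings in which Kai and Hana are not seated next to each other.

480

All circular seatings of 7 people number (6)! = 720.
Seatings with Kai beside Hana: treat them as a block with 2 internal orders, giving 2 × (5)! = 240.
Subtracting, 720 − 240 = 480.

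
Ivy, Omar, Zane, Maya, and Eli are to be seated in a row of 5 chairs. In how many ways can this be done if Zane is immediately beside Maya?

Place the 3 others and the Zane-Maya pair as 4 objects in a line; the pair has 2 internal arrangements.
So the count is 2·(4)! = 48.

48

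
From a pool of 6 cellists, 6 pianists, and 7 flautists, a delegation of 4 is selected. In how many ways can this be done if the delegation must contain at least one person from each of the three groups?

2016

Total 4-person selections from all 19: C(19,4) = 3876.
Subtract selections that omit an entire group: no cellists → C(13,4) = 715; no pianists → C(13,4) = 715; no flautists → C(12,4) = 495.
Add back selections omitting two groups (i.e. drawn from a single group): C(6,4) + C(6,4) + C(7,4) = 65.
By inclusion–exclusion: 3876 − 1925 + 65 = 2016.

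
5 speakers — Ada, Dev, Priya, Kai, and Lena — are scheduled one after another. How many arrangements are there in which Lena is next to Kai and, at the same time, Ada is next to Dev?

24

Treat {Lena,Kai} as one block (2 orders) and {Ada,Dev} as another (2 orders).
That leaves 3 units to arrange: 2 × 2 × 3! = 4 × 6 = 24.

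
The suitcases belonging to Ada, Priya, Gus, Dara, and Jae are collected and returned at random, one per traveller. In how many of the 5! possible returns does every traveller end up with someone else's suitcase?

44

This is the derangement count D_5: permutations of 5 items with no fixed point.
By inclusion–exclusion this is Σ_{j=0}^{5} (−1)^j C(5,j)·(5−j)!.
Computing: 120 − 120 + 60 − 20 + 5 − 1 = 44.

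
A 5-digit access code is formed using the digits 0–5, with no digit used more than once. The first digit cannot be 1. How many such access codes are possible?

600

The first digit has 6−1 = 5 choices (anything except 1).
The remaining 4 digits are filled from the other 5 symbols without repetition: 5 × 4 × 3 × 2 = 120.
Total: 5 × 120 = 600.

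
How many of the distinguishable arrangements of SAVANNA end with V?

With the last slot taken by V, it remains to arrange the other 6 letters (SAANNA).
Those 6 letters have A appearing 3 times and N appearing twice, giving (6)!/(3!·2!) = 60.

60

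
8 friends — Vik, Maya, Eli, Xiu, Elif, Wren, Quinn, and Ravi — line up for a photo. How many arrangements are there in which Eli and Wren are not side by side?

30240

There are 8! = 40320 arrangements in all. If Eli and Wren are adjacent, merging them into one block gives 2·(7)! = 10080 arrangements.
So 40320 − 10080 = 30240 arrangements keep them apart.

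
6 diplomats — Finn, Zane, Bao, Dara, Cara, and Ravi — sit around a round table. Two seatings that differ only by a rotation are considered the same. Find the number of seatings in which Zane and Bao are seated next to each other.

48

Treat {Zane, Bao} as one unit (2 internal orders) and seat the resulting 5 units around the table: (4)! circular arrangements.
So 2 × (4)! = 2 × 24 = 48.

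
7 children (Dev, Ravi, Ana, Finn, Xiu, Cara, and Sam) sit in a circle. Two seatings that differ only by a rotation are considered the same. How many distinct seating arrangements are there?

Seat Dev anywhere (absorbing the rotational symmetry), then permute the other 6: (6)! = 720.

720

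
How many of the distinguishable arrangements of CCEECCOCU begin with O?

168

Fix O in the first position and arrange the remaining 8 letters.
Those 8 letters have C appearing 5 times and E appearing twice, giving (8)!/(5!·2!) = 168.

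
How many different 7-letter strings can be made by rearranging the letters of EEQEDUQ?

420

Letter multiplicities in EEQEDUQ: D×1, E×3, Q×2, U×1.
The number of distinct arrangements is 7!/(3!·2!) = 5040/12 = 420.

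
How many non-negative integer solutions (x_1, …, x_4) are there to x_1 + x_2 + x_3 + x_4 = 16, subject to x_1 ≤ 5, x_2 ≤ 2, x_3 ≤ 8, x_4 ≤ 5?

31

By stars and bars, unrestricted non-negative solutions to x_1+…+x_4 = 16 number C(16+3,3) = 969.
Subtract solutions that violate a single cap (substitute x_i' = x_i − (cap_i+1)): x_1 ≥ 6 gives C(13,3) = 286; x_2 ≥ 3 gives C(16,3) = 560; x_3 ≥ 9 gives C(10,3) = 120; x_4 ≥ 6 gives C(13,3) = 286. Together 1252.
Add back pairs where two caps are both exceeded: 120 + 4 + 35 + 35 + 120 + 4 = 318.
Subtract triples: 0 + 4 + 0 + 0 = 4.
By inclusion–exclusion the count is 969 − 1252 + 318 − 4 = 31.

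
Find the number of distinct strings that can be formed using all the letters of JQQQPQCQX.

3024

The 9 letters of JQQQPQCQX have repeats: Q appearing 5 times.
Dividing 9! = 362880 by 5! = 120 for the repeated letters gives 3024.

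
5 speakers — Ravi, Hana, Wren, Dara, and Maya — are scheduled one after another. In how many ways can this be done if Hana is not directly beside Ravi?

72

Of the 5! = 120 arrangements, those with Hana and Ravi adjacent number 2 × 4! = 48 (treat the pair as a block with 2 internal orders).
Complementary counting: 120 − 48 = 72.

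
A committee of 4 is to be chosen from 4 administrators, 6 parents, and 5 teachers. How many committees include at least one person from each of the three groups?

Unrestricted: C(15,4) = 1365 ways to pick any 4 of the 15.
Subtract selections that omit an entire group: no administrators → C(11,4) = 330; no parents → C(9,4) = 126; no teachers → C(10,4) = 210.
Add back selections omitting two groups (i.e. drawn from a single group): C(4,4) + C(6,4) + C(5,4) = 21.
By inclusion–exclusion: 1365 − 666 + 21 = 720.

720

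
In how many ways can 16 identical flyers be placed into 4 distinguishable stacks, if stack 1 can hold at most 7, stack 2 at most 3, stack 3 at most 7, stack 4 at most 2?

Without the upper bounds there are C(19,3) = 969 ways to split 16 among 4 stacks.
Subtract solutions that violate a single cap (substitute x_i' = x_i − (cap_i+1)): x_1 ≥ 8 gives C(11,3) = 165; x_2 ≥ 4 gives C(15,3) = 455; x_3 ≥ 8 gives C(11,3) = 165; x_4 ≥ 3 gives C(16,3) = 560. Together 1345.
Add back pairs where two caps are both exceeded: 35 + 1 + 56 + 35 + 220 + 56 = 403.
Subtract triples: 0 + 4 + 0 + 4 = 8.
By inclusion–exclusion the count is 969 − 1345 + 403 − 8 = 19.

19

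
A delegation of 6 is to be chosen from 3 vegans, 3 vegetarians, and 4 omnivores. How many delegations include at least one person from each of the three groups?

Total 6-person selections from all 10: C(10,6) = 210.
Selections missing a whole group: no vegans → C(7,6) = 7; no vegetarians → C(7,6) = 7; no omnivores → C(6,6) = 1.
Add back selections omitting two groups (i.e. drawn from a single group): C(3,6) + C(3,6) + C(4,6) = 0.
By inclusion–exclusion: 210 − 15 + 0 = 195.

195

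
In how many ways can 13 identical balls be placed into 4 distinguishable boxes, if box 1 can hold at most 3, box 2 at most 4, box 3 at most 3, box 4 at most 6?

Without the upper bounds there are C(16,3) = 560 ways to split 13 among 4 boxes.
Subtract solutions that violate a single cap (substitute x_i' = x_i − (cap_i+1)): x_1 ≥ 4 gives C(12,3) = 220; x_2 ≥ 5 gives C(11,3) = 165; x_3 ≥ 4 gives C(12,3) = 220; x_4 ≥ 7 gives C(9,3) = 84. Together 689.
Add back pairs where two caps are both exceeded: 35 + 56 + 10 + 35 + 4 + 10 = 150.
Subtract triples: 1 + 0 + 0 + 0 = 1.
By inclusion–exclusion the count is 560 − 689 + 150 − 1 = 20.

20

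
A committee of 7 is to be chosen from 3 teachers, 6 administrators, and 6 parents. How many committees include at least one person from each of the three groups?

Total 7-person selections from all 15: C(15,7) = 6435.
Selections missing a whole group: no teachers → C(12,7) = 792; no administrators → C(9,7) = 36; no parents → C(9,7) = 36.
Add back selections omitting two groups (i.e. drawn from a single group): C(3,7) + C(6,7) + C(6,7) = 0.
By inclusion–exclusion: 6435 − 864 + 0 = 5571.

5571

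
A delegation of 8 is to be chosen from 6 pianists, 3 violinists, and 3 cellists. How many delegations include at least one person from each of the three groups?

Unrestricted: C(12,8) = 495 ways to pick any 8 of the 12.
Subtract selections that omit an entire group: no pianists → C(6,8) = 0; no violinists → C(9,8) = 9; no cellists → C(9,8) = 9.
Add back selections omitting two groups (i.e. drawn from a single group): C(6,8) + C(3,8) + C(3,8) = 0.
By inclusion–exclusion: 495 − 18 + 0 = 477.

477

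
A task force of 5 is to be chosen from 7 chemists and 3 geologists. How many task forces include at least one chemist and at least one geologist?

With no constraint there are C(10,5) = 252 possible selections.
Subtract selections that omit an entire group: no chemists → C(3,5) = 0; no geologists → C(7,5) = 21.
Both groups omitted at once is impossible, so 252 − 21 = 231.

231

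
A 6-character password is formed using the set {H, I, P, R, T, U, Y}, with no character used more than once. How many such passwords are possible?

With no repetition, fill the 6 characters in order: 7 choices, then 6, down to 2.
7 × 6 × 5 × 4 × 3 × 2 = 5040.

5040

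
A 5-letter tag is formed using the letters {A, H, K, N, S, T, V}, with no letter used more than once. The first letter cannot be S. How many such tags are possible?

2160

The first letter has 7−1 = 6 choices (anything except S).
The remaining 4 letters are filled from the other 6 symbols without repetition: 6 × 5 × 4 × 3 = 360.
Total: 6 × 360 = 2160.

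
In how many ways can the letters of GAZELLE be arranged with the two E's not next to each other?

There are 7!/(2!·2!) = 1260 arrangements of GAZELLE in total.
If the two E's are adjacent, glue them into one block, leaving 6 items to arrange: (6)!/(2!) = 360 ways.
Hence 1260 − 360 = 900.

900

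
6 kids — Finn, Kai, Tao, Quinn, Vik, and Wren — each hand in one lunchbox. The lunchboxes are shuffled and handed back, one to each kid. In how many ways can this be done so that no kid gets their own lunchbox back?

265

Let Aᵢ be the assignments in which kid i gets their own lunchbox. We want the size of the complement of A₁∪…∪A_6.
By inclusion–exclusion this is Σ_{j=0}^{6} (−1)^j C(6,j)·(6−j)!.
Computing: 720 − 720 + 360 − 120 + 30 − 6 + 1 = 265.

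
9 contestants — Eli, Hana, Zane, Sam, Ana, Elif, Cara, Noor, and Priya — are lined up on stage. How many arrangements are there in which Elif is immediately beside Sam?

80640

Treat {Elif, Sam} as a single unit. There are 8 units to order, and the pair itself can be ordered 2 ways.
That gives 2 × 8! = 2 × 40320 = 80640.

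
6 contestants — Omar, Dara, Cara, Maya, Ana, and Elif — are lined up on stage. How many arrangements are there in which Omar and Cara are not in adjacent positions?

There are 6! = 720 arrangements in all. If Omar and Cara are adjacent, merging them into one block gives 2·(5)! = 240 arrangements.
So 720 − 240 = 480 arrangements keep them apart.

480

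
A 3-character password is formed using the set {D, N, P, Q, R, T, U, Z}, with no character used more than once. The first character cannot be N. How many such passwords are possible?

The first character has 8−1 = 7 choices (anything except N).
The remaining 2 characters are filled from the other 7 symbols without repetition: 7 × 6 = 42.
Total: 7 × 42 = 294.

294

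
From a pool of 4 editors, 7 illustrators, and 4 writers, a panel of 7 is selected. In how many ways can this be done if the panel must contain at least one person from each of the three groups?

Unrestricted: C(15,7) = 6435 ways to pick any 7 of the 15.
Subtract selections that omit an entire group: no editors → C(11,7) = 330; no illustrators → C(8,7) = 8; no writers → C(11,7) = 330.
Add back selections omitting two groups (i.e. drawn from a single group): C(4,7) + C(7,7) + C(4,7) = 1.
By inclusion–exclusion: 6435 − 668 + 1 = 5768.

5768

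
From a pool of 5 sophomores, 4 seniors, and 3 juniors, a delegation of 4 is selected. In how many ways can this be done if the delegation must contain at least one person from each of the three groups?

Total 4-person selections from all 12: C(12,4) = 495.
Subtract selections that omit an entire group: no sophomores → C(7,4) = 35; no seniors → C(8,4) = 70; no juniors → C(9,4) = 126.
Add back selections omitting two groups (i.e. drawn from a single group): C(5,4) + C(4,4) + C(3,4) = 6.
By inclusion–exclusion: 495 − 231 + 6 = 270.

270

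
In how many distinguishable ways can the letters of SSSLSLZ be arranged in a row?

105

Letter multiplicities in SSSLSLZ: L×2, S×4, Z×1.
Dividing 7! = 5040 by 4!·2! = 48 for the repeated letters gives 105.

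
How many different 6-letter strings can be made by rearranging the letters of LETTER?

180

LETTER has 6 letters with E appearing twice and T appearing twice.
Dividing 6! = 720 by 2!·2! = 4 for the repeated letters gives 180.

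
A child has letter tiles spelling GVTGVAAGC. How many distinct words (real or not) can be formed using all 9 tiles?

The 9 letters of GVTGVAAGC have repeats: A appearing twice, G appearing 3 times, and V appearing twice.
The number of distinct arrangements is 9!/(3!·2!·2!) = 362880/24 = 15120.

15120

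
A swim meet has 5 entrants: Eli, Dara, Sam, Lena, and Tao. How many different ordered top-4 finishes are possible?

120

There are 5 choices for 1st place, 4 for 2nd, and so on down to 2 for position 4.
That gives 5 × 4 × 3 × 2 = 120.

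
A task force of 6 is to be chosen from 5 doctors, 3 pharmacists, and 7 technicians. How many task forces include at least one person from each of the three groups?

3850

Unrestricted: C(15,6) = 5005 ways to pick any 6 of the 15.
Selections missing a whole group: no doctors → C(10,6) = 210; no pharmacists → C(12,6) = 924; no technicians → C(8,6) = 28.
Add back selections omitting two groups (i.e. drawn from a single group): C(5,6) + C(3,6) + C(7,6) = 7.
By inclusion–exclusion: 5005 − 1162 + 7 = 3850.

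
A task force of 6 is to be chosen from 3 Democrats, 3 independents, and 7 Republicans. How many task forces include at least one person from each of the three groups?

Total 6-person selections from all 13: C(13,6) = 1716.
Selections missing a whole group: no Democrats → C(10,6) = 210; no independents → C(10,6) = 210; no Republicans → C(6,6) = 1.
Add back selections omitting two groups (i.e. drawn from a single group): C(3,6) + C(3,6) + C(7,6) = 7.
By inclusion–exclusion: 1716 − 421 + 7 = 1302.

1302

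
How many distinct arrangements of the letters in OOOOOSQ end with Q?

6

Fix Q in the last position and arrange the remaining 6 letters.
Those 6 letters have O appearing 5 times, giving (6)!/(5!) = 6.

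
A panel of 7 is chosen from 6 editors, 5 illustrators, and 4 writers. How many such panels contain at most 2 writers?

Split by how many writers are chosen (0 through 2).
Sum: C(4,0)·C(11,7) + C(4,1)·C(11,6) + C(4,2)·C(11,5) = 330 + 1848 + 2772 = 4950.

4950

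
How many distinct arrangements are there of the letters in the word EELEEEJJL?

756

Letter multiplicities in EELEEEJJL: E×5, J×2, L×2.
The number of distinct arrangements is 9!/(5!·2!·2!) = 362880/480 = 756.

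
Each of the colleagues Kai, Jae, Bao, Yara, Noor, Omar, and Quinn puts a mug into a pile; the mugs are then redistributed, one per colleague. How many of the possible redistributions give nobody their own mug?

1854

Let Aᵢ be the assignments in which colleague i gets their own mug. We want the size of the complement of A₁∪…∪A_7.
By inclusion–exclusion this is Σ_{j=0}^{7} (−1)^j C(7,j)·(7−j)!.
Computing: 5040 − 5040 + 2520 − 840 + 210 − 42 + 7 − 1 = 1854.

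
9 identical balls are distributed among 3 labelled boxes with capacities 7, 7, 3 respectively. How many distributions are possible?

28

Without the upper bounds there are C(11,2) = 55 ways to split 9 among 3 boxes.
Subtract solutions that violate a single cap (substitute x_i' = x_i − (cap_i+1)): x_1 ≥ 8 gives C(3,2) = 3; x_2 ≥ 8 gives C(3,2) = 3; x_3 ≥ 4 gives C(7,2) = 21. Together 27.
No two caps can be exceeded simultaneously, so the pair terms are all 0.
By inclusion–exclusion the count is 55 − 27 + 0 = 28.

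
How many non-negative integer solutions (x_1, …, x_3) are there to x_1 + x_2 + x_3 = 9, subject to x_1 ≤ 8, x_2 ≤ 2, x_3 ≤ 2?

8

By stars and bars, unrestricted non-negative solutions to x_1+…+x_3 = 9 number C(9+2,2) = 55.
Subtract solutions that violate a single cap (substitute x_i' = x_i − (cap_i+1)): x_1 ≥ 9 gives C(2,2) = 1; x_2 ≥ 3 gives C(8,2) = 28; x_3 ≥ 3 gives C(8,2) = 28. Together 57.
Add back pairs where two caps are both exceeded: 0 + 0 + 10 = 10.
By inclusion–exclusion the count is 55 − 57 + 10 = 8.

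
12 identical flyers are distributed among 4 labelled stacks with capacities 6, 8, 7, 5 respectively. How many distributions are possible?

260

Without the upper bounds there are C(15,3) = 455 ways to split 12 among 4 stacks.
Subtract solutions that violate a single cap (substitute x_i' = x_i − (cap_i+1)): x_1 ≥ 7 gives C(8,3) = 56; x_2 ≥ 9 gives C(6,3) = 20; x_3 ≥ 8 gives C(7,3) = 35; x_4 ≥ 6 gives C(9,3) = 84. Together 195.
No two caps can be exceeded simultaneously, so the pair terms are all 0.
By inclusion–exclusion the count is 455 − 195 + 0 = 260.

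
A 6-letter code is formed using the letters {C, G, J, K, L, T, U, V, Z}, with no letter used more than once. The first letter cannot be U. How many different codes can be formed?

The first letter has 9−1 = 8 choices (anything except U).
The remaining 5 letters are filled from the other 8 symbols without repetition: 8 × 7 × 6 × 5 × 4 = 6720.
Total: 8 × 6720 = 53760.

53760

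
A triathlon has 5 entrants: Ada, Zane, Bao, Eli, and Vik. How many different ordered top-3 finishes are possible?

60

There are 5 choices for 1st place, 4 for 2nd, and 3 for 3rd.
That gives 5 × 4 × 3 = 60.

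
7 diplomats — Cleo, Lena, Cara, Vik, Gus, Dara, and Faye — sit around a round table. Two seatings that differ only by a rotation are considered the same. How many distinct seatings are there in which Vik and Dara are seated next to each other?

240

Glue Vik and Dara into a block (2 internal orders). Seating 6 units around a circle gives (5)! arrangements.
So 2 × (5)! = 2 × 120 = 240.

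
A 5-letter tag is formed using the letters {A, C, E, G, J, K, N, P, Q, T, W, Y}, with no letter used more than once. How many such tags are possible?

95040

Choose and order 5 of the 12 symbols: the first letter has 12 options, the next 11, and so on down to 8.
That product is 12 × 11 × 10 × 9 × 8 = 95040.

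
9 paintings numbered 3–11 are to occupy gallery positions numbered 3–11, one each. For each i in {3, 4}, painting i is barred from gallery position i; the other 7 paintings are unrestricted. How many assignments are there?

287280

Let Aᵢ (for i ∈ {3, 4}) be the placements that put painting i in its forbidden gallery position. Any j of these fix j positions, leaving (9−j)! ways to fill the rest, and there are C(2,j) ways to pick which j.
By inclusion–exclusion, the number of valid placements is Σ_{j=0}^{2} (−1)^j C(2,j)·(9−j)!.
Computing: 362880 − 80640 + 5040 = 287280.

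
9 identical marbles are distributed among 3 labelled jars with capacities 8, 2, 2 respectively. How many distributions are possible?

By stars and bars, unrestricted non-negative solutions to x_1+…+x_3 = 9 number C(9+2,2) = 55.
Subtract solutions that violate a single cap (substitute x_i' = x_i − (cap_i+1)): x_1 ≥ 9 gives C(2,2) = 1; x_2 ≥ 3 gives C(8,2) = 28; x_3 ≥ 3 gives C(8,2) = 28. Together 57.
Add back pairs where two caps are both exceeded: 0 + 0 + 10 = 10.
By inclusion–exclusion the count is 55 − 57 + 10 = 8.

8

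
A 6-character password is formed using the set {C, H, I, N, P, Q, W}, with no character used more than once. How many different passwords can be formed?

5040

With no repetition, fill the 6 characters in order: 7 choices, then 6, down to 2.
That product is 7 × 6 × 5 × 4 × 3 × 2 = 5040.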